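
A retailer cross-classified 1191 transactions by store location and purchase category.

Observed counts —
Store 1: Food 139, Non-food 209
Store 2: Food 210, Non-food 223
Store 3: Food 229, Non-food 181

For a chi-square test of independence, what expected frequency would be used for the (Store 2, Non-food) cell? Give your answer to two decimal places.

Row total (Store 2) = 433; column total (Non-food) = 613; grand total N = 1191.
Expected count = (row total × column total) / N = 433 × 613 / 1191 = 222.86.

222.86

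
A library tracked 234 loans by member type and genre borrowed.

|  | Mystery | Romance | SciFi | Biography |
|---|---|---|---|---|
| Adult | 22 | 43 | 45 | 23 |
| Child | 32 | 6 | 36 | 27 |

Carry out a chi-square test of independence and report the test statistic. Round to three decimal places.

27.244

Row totals: 133, 101. Column totals: 54, 49, 81, 50. Grand total N = 234.
Expected counts (row total × column total / N):
  Adult, Mystery: 133×54/234 = 30.6923
  Adult, Romance: 133×49/234 = 27.8504
  Adult, SciFi: 133×81/234 = 46.0385
  Adult, Biography: 133×50/234 = 28.4188
  Child, Mystery: 101×54/234 = 23.3077
  Child, Romance: 101×49/234 = 21.1496
  Child, SciFi: 101×81/234 = 34.9615
  Child, Biography: 101×50/234 = 21.5812
Contributions (O − E)²/E:
  (22 − 30.6923)²/30.6923 = 2.4617
  (43 − 27.8504)²/27.8504 = 8.2408
  (45 − 46.0385)²/46.0385 = 0.0234
  (23 − 28.4188)²/28.4188 = 1.0332
  (32 − 23.3077)²/23.3077 = 3.2417
  (6 − 21.1496)²/21.1496 = 10.8518
  (36 − 34.9615)²/34.9615 = 0.0308
  (27 − 21.5812)²/21.5812 = 1.3606
χ² = 2.4617 + 8.2408 + 0.0234 + 1.0332 + 3.2417 + 10.8518 + 0.0308 + 1.3606 = 27.244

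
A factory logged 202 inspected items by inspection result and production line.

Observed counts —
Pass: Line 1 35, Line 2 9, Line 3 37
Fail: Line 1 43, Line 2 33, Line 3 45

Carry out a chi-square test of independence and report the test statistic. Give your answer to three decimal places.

7.696

Row totals: 81, 121. Column totals: 78, 42, 82. Grand total N = 202.
Expected counts (row total × column total / N):
  Pass, Line 1: 81×78/202 = 31.2772
  Pass, Line 2: 81×42/202 = 16.8416
  Pass, Line 3: 81×82/202 = 32.8812
  Fail, Line 1: 121×78/202 = 46.7228
  Fail, Line 2: 121×42/202 = 25.1584
  Fail, Line 3: 121×82/202 = 49.1188
Contributions (O − E)²/E:
  (35 − 31.2772)²/31.2772 = 0.4431
  (9 − 16.8416)²/16.8416 = 3.6511
  (37 − 32.8812)²/32.8812 = 0.5159
  (43 − 46.7228)²/46.7228 = 0.2966
  (33 − 25.1584)²/25.1584 = 2.4441
  (45 − 49.1188)²/49.1188 = 0.3454
χ² = 0.4431 + 3.6511 + 0.5159 + 0.2966 + 2.4441 + 0.3454 = 7.696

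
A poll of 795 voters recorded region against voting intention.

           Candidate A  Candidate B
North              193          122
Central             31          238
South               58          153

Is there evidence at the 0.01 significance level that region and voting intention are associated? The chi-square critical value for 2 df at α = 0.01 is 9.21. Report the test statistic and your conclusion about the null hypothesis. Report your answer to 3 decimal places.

Row totals: 315, 269, 211. Column totals: 282, 513. Grand total N = 795.
Expected counts (row total × column total / N):
  North, Candidate A: 315×282/795 = 111.73585
  North, Candidate B: 315×513/795 = 203.26415
  Central, Candidate A: 269×282/795 = 95.41887
  Central, Candidate B: 269×513/795 = 173.58113
  South, Candidate A: 211×282/795 = 74.84528
  South, Candidate B: 211×513/795 = 136.15472
Contributions (O − E)²/E:
  (193 − 111.73585)²/111.73585 = 59.1024
  (122 − 203.26415)²/203.26415 = 32.4891
  (31 − 95.41887)²/95.41887 = 43.4903
  (238 − 173.58113)²/173.58113 = 23.9069
  (58 − 74.84528)²/74.84528 = 3.7913
  (153 − 136.15472)²/136.15472 = 2.0841
χ² = 59.1024 + 32.4891 + 43.4903 + 23.9069 + 3.7913 + 2.0841 = 164.864
df = (3−1)(2−1) = 2. Since 164.864 > 9.21, reject the null hypothesis of independence at α = 0.01.

164.864; reject H₀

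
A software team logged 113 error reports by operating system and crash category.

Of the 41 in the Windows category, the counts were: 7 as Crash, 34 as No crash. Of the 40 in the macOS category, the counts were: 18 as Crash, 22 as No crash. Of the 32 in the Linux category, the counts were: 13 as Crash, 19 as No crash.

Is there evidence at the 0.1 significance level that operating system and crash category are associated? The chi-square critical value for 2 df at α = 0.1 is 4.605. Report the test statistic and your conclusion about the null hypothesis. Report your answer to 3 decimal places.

Row totals: 41, 40, 32. Column totals: 38, 75. Grand total N = 113.
Expected counts (row total × column total / N):
  Windows, Crash: 41×38/113 = 13.7876
  Windows, No crash: 41×75/113 = 27.2124
  macOS, Crash: 40×38/113 = 13.4513
  macOS, No crash: 40×75/113 = 26.5487
  Linux, Crash: 32×38/113 = 10.7611
  Linux, No crash: 32×75/113 = 21.2389
Contributions (O − E)²/E:
  (7 − 13.7876)²/13.7876 = 3.3415
  (34 − 27.2124)²/27.2124 = 1.6930
  (18 − 13.4513)²/13.4513 = 1.5382
  (22 − 26.5487)²/26.5487 = 0.7793
  (13 − 10.7611)²/10.7611 = 0.4658
  (19 − 21.2389)²/21.2389 = 0.2360
χ² = 3.3415 + 1.6930 + 1.5382 + 0.7793 + 0.4658 + 0.2360 = 8.054
df = (3−1)(2−1) = 2. Since 8.054 > 4.605, reject the null hypothesis of independence at α = 0.1.

8.054; reject H₀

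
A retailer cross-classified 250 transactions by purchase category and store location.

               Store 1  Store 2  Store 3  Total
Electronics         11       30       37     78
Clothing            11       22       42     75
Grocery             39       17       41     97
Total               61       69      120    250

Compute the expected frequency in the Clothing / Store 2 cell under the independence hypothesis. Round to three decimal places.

20.700

Row total (Clothing) = 75; column total (Store 2) = 69; grand total N = 250.
Expected count = (row total × column total) / N = 75 × 69 / 250 = 20.700.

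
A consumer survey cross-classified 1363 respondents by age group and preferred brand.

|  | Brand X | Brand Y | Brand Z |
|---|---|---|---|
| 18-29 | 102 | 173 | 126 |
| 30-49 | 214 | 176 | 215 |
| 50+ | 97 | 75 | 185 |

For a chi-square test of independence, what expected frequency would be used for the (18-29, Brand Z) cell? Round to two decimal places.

154.75

Row total (18-29) = 401; column total (Brand Z) = 526; grand total N = 1363.
Expected count = (row total × column total) / N = 401 × 526 / 1363 = 154.75.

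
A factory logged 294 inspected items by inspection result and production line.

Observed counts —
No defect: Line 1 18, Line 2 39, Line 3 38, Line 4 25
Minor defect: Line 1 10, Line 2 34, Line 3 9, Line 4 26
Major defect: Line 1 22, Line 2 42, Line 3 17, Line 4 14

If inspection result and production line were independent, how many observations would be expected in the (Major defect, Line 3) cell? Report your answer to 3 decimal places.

20.680

Row total (Major defect) = 95; column total (Line 3) = 64; grand total N = 294.
Expected count = (row total × column total) / N = 95 × 64 / 294 = 20.680.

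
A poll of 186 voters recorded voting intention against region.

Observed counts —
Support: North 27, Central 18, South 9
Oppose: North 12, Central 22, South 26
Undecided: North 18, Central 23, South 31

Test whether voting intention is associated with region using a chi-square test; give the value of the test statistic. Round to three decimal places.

Row totals: 54, 60, 72. Column totals: 57, 63, 66. Grand total N = 186.
Expected counts (row total × column total / N):
  Support, North: 54×57/186 = 16.5484
  Support, Central: 54×63/186 = 18.2903
  Support, South: 54×66/186 = 19.1613
  Oppose, North: 60×57/186 = 18.3871
  Oppose, Central: 60×63/186 = 20.3226
  Oppose, South: 60×66/186 = 21.2903
  Undecided, North: 72×57/186 = 22.0645
  Undecided, Central: 72×63/186 = 24.3871
  Undecided, South: 72×66/186 = 25.5484
Contributions (O − E)²/E:
  (27 − 16.5484)²/16.5484 = 6.6010
  (18 − 18.2903)²/18.2903 = 0.0046
  (9 − 19.1613)²/19.1613 = 5.3886
  (12 − 18.3871)²/18.3871 = 2.2187
  (22 − 20.3226)²/20.3226 = 0.1385
  (26 − 21.2903)²/21.2903 = 1.0418
  (18 − 22.0645)²/22.0645 = 0.7487
  (23 − 24.3871)²/24.3871 = 0.0789
  (31 − 25.5484)²/25.5484 = 1.1633
χ² = 6.6010 + 0.0046 + 5.3886 + 2.2187 + 0.1385 + 1.0418 + 0.7487 + 0.0789 + 1.1633 = 17.384

17.384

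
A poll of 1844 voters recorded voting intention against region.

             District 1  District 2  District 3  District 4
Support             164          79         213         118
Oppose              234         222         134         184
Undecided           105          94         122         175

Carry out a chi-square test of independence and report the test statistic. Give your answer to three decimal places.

Row totals: 574, 774, 496. Column totals: 503, 395, 469, 477. Grand total N = 1844.
Expected counts (row total × column total / N):
  Support, District 1: 574×503/1844 = 156.5738
  Support, District 2: 574×395/1844 = 122.9555
  Support, District 3: 574×469/1844 = 145.9902
  Support, District 4: 574×477/1844 = 148.4805
  Oppose, District 1: 774×503/1844 = 211.1291
  Oppose, District 2: 774×395/1844 = 165.7972
  Oppose, District 3: 774×469/1844 = 196.8579
  Oppose, District 4: 774×477/1844 = 200.2158
  Undecided, District 1: 496×503/1844 = 135.2972
  Undecided, District 2: 496×395/1844 = 106.2473
  Undecided, District 3: 496×469/1844 = 126.1518
  Undecided, District 4: 496×477/1844 = 128.3037
Contributions (O − E)²/E:
  (164 − 156.5738)²/156.5738 = 0.3522
  (79 − 122.9555)²/122.9555 = 15.7137
  (213 − 145.9902)²/145.9902 = 30.7576
  (118 − 148.4805)²/148.4805 = 6.2571
  (234 − 211.1291)²/211.1291 = 2.4775
  (222 − 165.7972)²/165.7972 = 19.0519
  (134 − 196.8579)²/196.8579 = 20.0709
  (184 − 200.2158)²/200.2158 = 1.3133
  (105 − 135.2972)²/135.2972 = 6.7845
  (94 − 106.2473)²/106.2473 = 1.4118
  (122 − 126.1518)²/126.1518 = 0.1366
  (175 − 128.3037)²/128.3037 = 16.9952
χ² = 0.3522 + 15.7137 + 30.7576 + 6.2571 + 2.4775 + 19.0519 + 20.0709 + 1.3133 + 6.7845 + 1.4118 + 0.1366 + 16.9952 = 121.322

121.322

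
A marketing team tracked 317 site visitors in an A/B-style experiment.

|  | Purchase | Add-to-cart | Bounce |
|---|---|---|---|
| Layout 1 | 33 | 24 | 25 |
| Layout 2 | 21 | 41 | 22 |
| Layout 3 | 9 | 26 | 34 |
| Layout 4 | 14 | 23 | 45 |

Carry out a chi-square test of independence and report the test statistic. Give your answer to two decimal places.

Row totals: 82, 84, 69, 82. Column totals: 77, 114, 126. Grand total N = 317.
Expected counts (row total × column total / N):
  Layout 1, Purchase: 82×77/317 = 19.918
  Layout 1, Add-to-cart: 82×114/317 = 29.489
  Layout 1, Bounce: 82×126/317 = 32.593
  Layout 2, Purchase: 84×77/317 = 20.404
  Layout 2, Add-to-cart: 84×114/317 = 30.208
  Layout 2, Bounce: 84×126/317 = 33.388
  Layout 3, Purchase: 69×77/317 = 16.760
  Layout 3, Add-to-cart: 69×114/317 = 24.814
  Layout 3, Bounce: 69×126/317 = 27.426
  Layout 4, Purchase: 82×77/317 = 19.918
  Layout 4, Add-to-cart: 82×114/317 = 29.489
  Layout 4, Bounce: 82×126/317 = 32.593
Contributions (O − E)²/E:
  (33 − 19.918)²/19.918 = 8.5922
  (24 − 29.489)²/29.489 = 1.0217
  (25 − 32.593)²/32.593 = 1.7689
  (21 − 20.404)²/20.404 = 0.0174
  (41 − 30.208)²/30.208 = 3.8555
  (22 − 33.388)²/33.388 = 3.8842
  (9 − 16.760)²/16.760 = 3.5929
  (26 − 24.814)²/24.814 = 0.0567
  (34 − 27.426)²/27.426 = 1.5758
  (14 − 19.918)²/19.918 = 1.7583
  (23 − 29.489)²/29.489 = 1.4279
  (45 − 32.593)²/32.593 = 4.7229
χ² = 8.5922 + 1.0217 + 1.7689 + 0.0174 + 3.8555 + 3.8842 + 3.5929 + 0.0567 + 1.5758 + 1.7583 + 1.4279 + 4.7229 = 32.27

32.27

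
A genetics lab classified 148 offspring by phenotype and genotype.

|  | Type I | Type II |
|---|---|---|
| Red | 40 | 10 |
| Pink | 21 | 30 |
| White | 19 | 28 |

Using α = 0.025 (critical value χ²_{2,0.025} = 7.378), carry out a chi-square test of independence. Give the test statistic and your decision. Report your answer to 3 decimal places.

Row totals: 50, 51, 47. Column totals: 80, 68. Grand total N = 148.
Expected counts (row total × column total / N):
  Red, Type I: 50×80/148 = 27.0270
  Red, Type II: 50×68/148 = 22.9730
  Pink, Type I: 51×80/148 = 27.5676
  Pink, Type II: 51×68/148 = 23.4324
  White, Type I: 47×80/148 = 25.4054
  White, Type II: 47×68/148 = 21.5946
Contributions (O − E)²/E:
  (40 − 27.0270)²/27.0270 = 6.2271
  (10 − 22.9730)²/22.9730 = 7.3259
  (21 − 27.5676)²/27.5676 = 1.5646
  (30 − 23.4324)²/23.4324 = 1.8408
  (19 − 25.4054)²/25.4054 = 1.6150
  (28 − 21.5946)²/21.5946 = 1.9000
χ² = 6.2271 + 7.3259 + 1.5646 + 1.8408 + 1.6150 + 1.9000 = 20.473
df = (3−1)(2−1) = 2. Since 20.473 > 7.378, reject the null hypothesis of independence at α = 0.025.

20.473; reject H₀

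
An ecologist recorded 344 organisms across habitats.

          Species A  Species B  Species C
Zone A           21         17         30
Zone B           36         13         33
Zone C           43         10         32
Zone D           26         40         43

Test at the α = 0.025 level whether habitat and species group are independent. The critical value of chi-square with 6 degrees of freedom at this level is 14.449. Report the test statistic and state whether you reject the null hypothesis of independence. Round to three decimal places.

26.905; reject H₀

Row totals: 68, 82, 85, 109. Column totals: 126, 80, 138. Grand total N = 344.
Expected counts (row total × column total / N):
  Zone A, Species A: 68×126/344 = 24.9070
  Zone A, Species B: 68×80/344 = 15.8140
  Zone A, Species C: 68×138/344 = 27.2791
  Zone B, Species A: 82×126/344 = 30.0349
  Zone B, Species B: 82×80/344 = 19.0698
  Zone B, Species C: 82×138/344 = 32.8953
  Zone C, Species A: 85×126/344 = 31.1337
  Zone C, Species B: 85×80/344 = 19.7674
  Zone C, Species C: 85×138/344 = 34.0988
  Zone D, Species A: 109×126/344 = 39.9244
  Zone D, Species B: 109×80/344 = 25.3488
  Zone D, Species C: 109×138/344 = 43.7267
Contributions (O − E)²/E:
  (21 − 24.9070)²/24.9070 = 0.6129
  (17 − 15.8140)²/15.8140 = 0.0889
  (30 − 27.2791)²/27.2791 = 0.2714
  (36 − 30.0349)²/30.0349 = 1.1847
  (13 − 19.0698)²/19.0698 = 1.9320
  (33 − 32.8953)²/32.8953 = 0.0003
  (43 − 31.1337)²/31.1337 = 4.5227
  (10 − 19.7674)²/19.7674 = 4.8262
  (32 − 34.0988)²/34.0988 = 0.1292
  (26 − 39.9244)²/39.9244 = 4.8564
  (40 − 25.3488)²/25.3488 = 8.4682
  (43 − 43.7267)²/43.7267 = 0.0121
χ² = 0.6129 + 0.0889 + 0.2714 + 1.1847 + 1.9320 + 0.0003 + 4.5227 + 4.8262 + 0.1292 + 4.8564 + 8.4682 + 0.0121 = 26.905
df = (4−1)(3−1) = 6. Since 26.905 > 14.449, reject the null hypothesis of independence at α = 0.025.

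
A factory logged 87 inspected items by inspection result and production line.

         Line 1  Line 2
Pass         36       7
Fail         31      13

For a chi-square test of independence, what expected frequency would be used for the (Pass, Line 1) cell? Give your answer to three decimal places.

33.115

Row total (Pass) = 43; column total (Line 1) = 67; grand total N = 87.
Expected count = (row total × column total) / N = 43 × 67 / 87 = 33.115.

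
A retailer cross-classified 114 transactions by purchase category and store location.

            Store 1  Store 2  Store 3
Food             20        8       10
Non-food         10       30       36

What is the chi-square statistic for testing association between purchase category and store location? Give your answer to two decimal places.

Row totals: 38, 76. Column totals: 30, 38, 46. Grand total N = 114.
Expected counts (row total × column total / N):
  Food, Store 1: 38×30/114 = 10.0000
  Food, Store 2: 38×38/114 = 12.6667
  Food, Store 3: 38×46/114 = 15.3333
  Non-food, Store 1: 76×30/114 = 20.0000
  Non-food, Store 2: 76×38/114 = 25.3333
  Non-food, Store 3: 76×46/114 = 30.6667
Contributions (O − E)²/E:
  (20 − 10.0000)²/10.0000 = 10.0000
  (8 − 12.6667)²/12.6667 = 1.7193
  (10 − 15.3333)²/15.3333 = 1.8551
  (10 − 20.0000)²/20.0000 = 5.0000
  (30 − 25.3333)²/25.3333 = 0.8597
  (36 − 30.6667)²/30.6667 = 0.9275
χ² = 10.0000 + 1.7193 + 1.8551 + 5.0000 + 0.8597 + 0.9275 = 20.36

20.36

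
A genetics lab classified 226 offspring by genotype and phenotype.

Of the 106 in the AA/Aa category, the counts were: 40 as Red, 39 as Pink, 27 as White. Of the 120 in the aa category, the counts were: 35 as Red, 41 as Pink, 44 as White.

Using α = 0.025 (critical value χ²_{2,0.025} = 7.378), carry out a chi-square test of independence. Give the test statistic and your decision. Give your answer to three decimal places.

Row totals: 106, 120. Column totals: 75, 80, 71. Grand total N = 226.
Expected counts (row total × column total / N):
  AA/Aa, Red: 106×75/226 = 35.1770
  AA/Aa, Pink: 106×80/226 = 37.5221
  AA/Aa, White: 106×71/226 = 33.3009
  aa, Red: 120×75/226 = 39.8230
  aa, Pink: 120×80/226 = 42.4779
  aa, White: 120×71/226 = 37.6991
Contributions (O − E)²/E:
  (40 − 35.1770)²/35.1770 = 0.6613
  (39 − 37.5221)²/37.5221 = 0.0582
  (27 − 33.3009)²/33.3009 = 1.1922
  (35 − 39.8230)²/39.8230 = 0.5841
  (41 − 42.4779)²/42.4779 = 0.0514
  (44 − 37.6991)²/37.6991 = 1.0531
χ² = 0.6613 + 0.0582 + 1.1922 + 0.5841 + 0.0514 + 1.0531 = 3.600
df = (2−1)(3−1) = 2. Since 3.600 < 7.378, fail to reject the null hypothesis of independence at α = 0.025.

3.600; fail to reject H₀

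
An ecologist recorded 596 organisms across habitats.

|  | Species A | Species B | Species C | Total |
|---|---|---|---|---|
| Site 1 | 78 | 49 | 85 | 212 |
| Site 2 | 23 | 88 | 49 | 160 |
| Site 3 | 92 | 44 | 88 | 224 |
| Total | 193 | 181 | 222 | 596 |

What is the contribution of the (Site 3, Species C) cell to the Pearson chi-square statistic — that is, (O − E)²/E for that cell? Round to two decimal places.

Row total (Site 3) = 224; column total (Species C) = 222; N = 596.
Expected count E = 224 × 222 / 596 = 83.436.
Contribution = (O − E)²/E = (88 − 83.436)² / 83.436 = 0.25.

0.25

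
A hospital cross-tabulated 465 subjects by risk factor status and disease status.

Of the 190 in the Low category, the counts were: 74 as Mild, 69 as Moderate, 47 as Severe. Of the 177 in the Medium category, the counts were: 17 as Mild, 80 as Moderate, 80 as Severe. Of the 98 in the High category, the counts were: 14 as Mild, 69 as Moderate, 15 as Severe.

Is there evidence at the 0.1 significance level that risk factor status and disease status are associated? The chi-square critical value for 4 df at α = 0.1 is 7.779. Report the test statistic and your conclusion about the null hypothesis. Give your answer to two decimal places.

Row totals: 190, 177, 98. Column totals: 105, 218, 142. Grand total N = 465.
Expected counts (row total × column total / N):
  Low, Mild: 190×105/465 = 42.903
  Low, Moderate: 190×218/465 = 89.075
  Low, Severe: 190×142/465 = 58.022
  Medium, Mild: 177×105/465 = 39.968
  Medium, Moderate: 177×218/465 = 82.981
  Medium, Severe: 177×142/465 = 54.052
  High, Mild: 98×105/465 = 22.129
  High, Moderate: 98×218/465 = 45.944
  High, Severe: 98×142/465 = 29.927
Contributions (O − E)²/E:
  (74 − 42.903)²/42.903 = 22.5398
  (69 − 89.075)²/89.075 = 4.5243
  (47 − 58.022)²/58.022 = 2.0938
  (17 − 39.968)²/39.968 = 13.1988
  (80 − 82.981)²/82.981 = 0.1071
  (80 − 54.052)²/54.052 = 12.4565
  (14 − 22.129)²/22.129 = 2.9862
  (69 − 45.944)²/45.944 = 11.5702
  (15 − 29.927)²/29.927 = 7.4453
χ² = 22.5398 + 4.5243 + 2.0938 + 13.1988 + 0.1071 + 12.4565 + 2.9862 + 11.5702 + 7.4453 = 76.92
df = (3−1)(3−1) = 4. Since 76.92 > 7.779, reject the null hypothesis of independence at α = 0.1.

76.92; reject H₀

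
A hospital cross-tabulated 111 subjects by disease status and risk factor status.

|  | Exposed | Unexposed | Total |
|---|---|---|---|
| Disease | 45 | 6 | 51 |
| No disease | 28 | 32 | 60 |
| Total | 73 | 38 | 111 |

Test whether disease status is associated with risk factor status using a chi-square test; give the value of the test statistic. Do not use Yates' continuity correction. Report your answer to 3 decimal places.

Grand total N = 111.
Expected counts (row total × column total / N):
  Disease, Exposed: 51×73/111 = 33.5405
  Disease, Unexposed: 51×38/111 = 17.4595
  No disease, Exposed: 60×73/111 = 39.4595
  No disease, Unexposed: 60×38/111 = 20.5405
Contributions (O − E)²/E:
  (45 − 33.5405)²/33.5405 = 3.9153
  (6 − 17.4595)²/17.4595 = 7.5214
  (28 − 39.4595)²/39.4595 = 3.3280
  (32 − 20.5405)²/20.5405 = 6.3932
χ² = 3.9153 + 7.5214 + 3.3280 + 6.3932 = 21.158

21.158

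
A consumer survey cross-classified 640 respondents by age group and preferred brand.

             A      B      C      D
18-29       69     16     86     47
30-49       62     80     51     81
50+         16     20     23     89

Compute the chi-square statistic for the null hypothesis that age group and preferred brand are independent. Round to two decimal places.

Row totals: 218, 274, 148. Column totals: 147, 116, 160, 217. Grand total N = 640.
Expected counts (row total × column total / N):
  18-29, A: 218×147/640 = 50.072
  18-29, B: 218×116/640 = 39.513
  18-29, C: 218×160/640 = 54.500
  18-29, D: 218×217/640 = 73.916
  30-49, A: 274×147/640 = 62.934
  30-49, B: 274×116/640 = 49.663
  30-49, C: 274×160/640 = 68.500
  30-49, D: 274×217/640 = 92.903
  50+, A: 148×147/640 = 33.994
  50+, B: 148×116/640 = 26.825
  50+, C: 148×160/640 = 37.000
  50+, D: 148×217/640 = 50.181
Contributions (O − E)²/E:
  (69 − 50.072)²/50.072 = 7.1551
  (16 − 39.513)²/39.513 = 13.9919
  (86 − 54.500)²/54.500 = 18.2064
  (47 − 73.916)²/73.916 = 9.8013
  (62 − 62.934)²/62.934 = 0.0139
  (80 − 49.663)²/49.663 = 18.5316
  (51 − 68.500)²/68.500 = 4.4708
  (81 − 92.903)²/92.903 = 1.5250
  (16 − 33.994)²/33.994 = 9.5247
  (20 − 26.825)²/26.825 = 1.7365
  (23 − 37.000)²/37.000 = 5.2973
  (89 − 50.181)²/50.181 = 30.0296
χ² = 7.1551 + 13.9919 + 18.2064 + 9.8013 + 0.0139 + 18.5316 + 4.4708 + 1.5250 + 9.5247 + 1.7365 + 5.2973 + 30.0296 = 120.28

120.28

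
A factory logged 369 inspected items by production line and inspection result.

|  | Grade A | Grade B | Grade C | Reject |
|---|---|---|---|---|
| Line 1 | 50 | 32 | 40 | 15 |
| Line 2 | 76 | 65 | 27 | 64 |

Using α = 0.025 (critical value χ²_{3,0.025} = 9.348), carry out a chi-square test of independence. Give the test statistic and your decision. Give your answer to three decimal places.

26.827; reject H₀

Row totals: 137, 232. Column totals: 126, 97, 67, 79. Grand total N = 369.
Expected counts (row total × column total / N):
  Line 1, Grade A: 137×126/369 = 46.7805
  Line 1, Grade B: 137×97/369 = 36.0136
  Line 1, Grade C: 137×67/369 = 24.8753
  Line 1, Reject: 137×79/369 = 29.3306
  Line 2, Grade A: 232×126/369 = 79.2195
  Line 2, Grade B: 232×97/369 = 60.9864
  Line 2, Grade C: 232×67/369 = 42.1247
  Line 2, Reject: 232×79/369 = 49.6694
Contributions (O − E)²/E:
  (50 − 46.7805)²/46.7805 = 0.2216
  (32 − 36.0136)²/36.0136 = 0.4473
  (40 − 24.8753)²/24.8753 = 9.1961
  (15 − 29.3306)²/29.3306 = 7.0018
  (76 − 79.2195)²/79.2195 = 0.1308
  (65 − 60.9864)²/60.9864 = 0.2641
  (27 − 42.1247)²/42.1247 = 5.4305
  (64 − 49.6694)²/49.6694 = 4.1347
χ² = 0.2216 + 0.4473 + 9.1961 + 7.0018 + 0.1308 + 0.2641 + 5.4305 + 4.1347 = 26.827
df = (2−1)(4−1) = 3. Since 26.827 > 9.348, reject the null hypothesis of independence at α = 0.025.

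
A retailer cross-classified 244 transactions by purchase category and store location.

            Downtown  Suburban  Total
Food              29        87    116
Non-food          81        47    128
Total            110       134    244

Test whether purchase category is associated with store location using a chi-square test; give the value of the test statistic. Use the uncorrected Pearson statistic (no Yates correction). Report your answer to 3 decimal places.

Grand total N = 244.
Expected counts (row total × column total / N):
  Food, Downtown: 116×110/244 = 52.2951
  Food, Suburban: 116×134/244 = 63.7049
  Non-food, Downtown: 128×110/244 = 57.7049
  Non-food, Suburban: 128×134/244 = 70.2951
Contributions (O − E)²/E:
  (29 − 52.2951)²/52.2951 = 10.3769
  (87 − 63.7049)²/63.7049 = 8.5184
  (81 − 57.7049)²/57.7049 = 9.4041
  (47 − 70.2951)²/70.2951 = 7.7198
χ² = 10.3769 + 8.5184 + 9.4041 + 7.7198 = 36.019

36.019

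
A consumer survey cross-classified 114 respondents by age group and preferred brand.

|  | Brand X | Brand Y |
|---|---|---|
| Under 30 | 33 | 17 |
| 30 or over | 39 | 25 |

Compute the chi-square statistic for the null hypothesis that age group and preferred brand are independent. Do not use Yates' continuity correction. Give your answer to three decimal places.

Row totals: 50, 64. Column totals: 72, 42. Grand total N = 114.
Expected counts (row total × column total / N):
  Under 30, Brand X: 50×72/114 = 31.5789
  Under 30, Brand Y: 50×42/114 = 18.4211
  30 or over, Brand X: 64×72/114 = 40.4211
  30 or over, Brand Y: 64×42/114 = 23.5789
Contributions (O − E)²/E:
  (33 − 31.5789)²/31.5789 = 0.0640
  (17 − 18.4211)²/18.4211 = 0.1096
  (39 − 40.4211)²/40.4211 = 0.0500
  (25 − 23.5789)²/23.5789 = 0.0856
χ² = 0.0640 + 0.1096 + 0.0500 + 0.0856 = 0.309

0.309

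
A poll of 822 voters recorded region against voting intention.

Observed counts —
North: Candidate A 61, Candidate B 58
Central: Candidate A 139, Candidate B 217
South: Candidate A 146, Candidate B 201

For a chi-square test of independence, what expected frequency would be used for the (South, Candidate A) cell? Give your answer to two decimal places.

146.06

Row total (South) = 347; column total (Candidate A) = 346; grand total N = 822.
Expected count = (row total × column total) / N = 347 × 346 / 822 = 146.06.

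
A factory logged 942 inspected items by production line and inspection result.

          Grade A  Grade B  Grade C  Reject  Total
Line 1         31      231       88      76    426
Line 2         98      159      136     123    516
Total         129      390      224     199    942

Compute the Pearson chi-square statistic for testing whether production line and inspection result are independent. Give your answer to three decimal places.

Grand total N = 942.
Expected counts (row total × column total / N):
  Line 1, Grade A: 426×129/942 = 58.3376
  Line 1, Grade B: 426×390/942 = 176.3694
  Line 1, Grade C: 426×224/942 = 101.2994
  Line 1, Reject: 426×199/942 = 89.9936
  Line 2, Grade A: 516×129/942 = 70.6624
  Line 2, Grade B: 516×390/942 = 213.6306
  Line 2, Grade C: 516×224/942 = 122.7006
  Line 2, Reject: 516×199/942 = 109.0064
Contributions (O − E)²/E:
  (31 − 58.3376)²/58.3376 = 12.8107
  (231 − 176.3694)²/176.3694 = 16.9219
  (88 − 101.2994)²/101.2994 = 1.7461
  (76 − 89.9936)²/89.9936 = 2.1759
  (98 − 70.6624)²/70.6624 = 10.5763
  (159 − 213.6306)²/213.6306 = 13.9704
  (136 − 122.7006)²/122.7006 = 1.4415
  (123 − 109.0064)²/109.0064 = 1.7964
χ² = 12.8107 + 16.9219 + 1.7461 + 2.1759 + 10.5763 + 13.9704 + 1.4415 + 1.7964 = 61.439

61.439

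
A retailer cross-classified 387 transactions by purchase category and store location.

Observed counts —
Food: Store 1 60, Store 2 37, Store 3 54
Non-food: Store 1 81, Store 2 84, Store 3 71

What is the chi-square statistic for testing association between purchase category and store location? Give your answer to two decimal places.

5.28

Row totals: 151, 236. Column totals: 141, 121, 125. Grand total N = 387.
Expected counts (row total × column total / N):
  Food, Store 1: 151×141/387 = 55.016
  Food, Store 2: 151×121/387 = 47.212
  Food, Store 3: 151×125/387 = 48.773
  Non-food, Store 1: 236×141/387 = 85.984
  Non-food, Store 2: 236×121/387 = 73.788
  Non-food, Store 3: 236×125/387 = 76.227
Contributions (O − E)²/E:
  (60 − 55.016)²/55.016 = 0.4515
  (37 − 47.212)²/47.212 = 2.2089
  (54 − 48.773)²/48.773 = 0.5602
  (81 − 85.984)²/85.984 = 0.2889
  (84 − 73.788)²/73.788 = 1.4133
  (71 − 76.227)²/76.227 = 0.3584
χ² = 0.4515 + 2.2089 + 0.5602 + 0.2889 + 1.4133 + 0.3584 = 5.28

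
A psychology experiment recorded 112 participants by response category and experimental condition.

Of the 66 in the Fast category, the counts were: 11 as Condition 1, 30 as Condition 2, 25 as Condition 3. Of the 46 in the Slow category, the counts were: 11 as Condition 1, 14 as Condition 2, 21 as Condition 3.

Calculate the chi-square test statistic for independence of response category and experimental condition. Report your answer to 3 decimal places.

2.680

Row totals: 66, 46. Column totals: 22, 44, 46. Grand total N = 112.
Expected counts (row total × column total / N):
  Fast, Condition 1: 66×22/112 = 12.9643
  Fast, Condition 2: 66×44/112 = 25.9286
  Fast, Condition 3: 66×46/112 = 27.1071
  Slow, Condition 1: 46×22/112 = 9.0357
  Slow, Condition 2: 46×44/112 = 18.0714
  Slow, Condition 3: 46×46/112 = 18.8929
Contributions (O − E)²/E:
  (11 − 12.9643)²/12.9643 = 0.2976
  (30 − 25.9286)²/25.9286 = 0.6393
  (25 − 27.1071)²/27.1071 = 0.1638
  (11 − 9.0357)²/9.0357 = 0.4270
  (14 − 18.0714)²/18.0714 = 0.9173
  (21 − 18.8929)²/18.8929 = 0.2350
χ² = 0.2976 + 0.6393 + 0.1638 + 0.4270 + 0.9173 + 0.2350 = 2.680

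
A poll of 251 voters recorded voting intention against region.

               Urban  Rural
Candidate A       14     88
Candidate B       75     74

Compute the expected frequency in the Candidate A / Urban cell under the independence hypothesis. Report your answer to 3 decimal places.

36.167

Row total (Candidate A) = 102; column total (Urban) = 89; grand total N = 251.
Expected count = (row total × column total) / N = 102 × 89 / 251 = 36.167.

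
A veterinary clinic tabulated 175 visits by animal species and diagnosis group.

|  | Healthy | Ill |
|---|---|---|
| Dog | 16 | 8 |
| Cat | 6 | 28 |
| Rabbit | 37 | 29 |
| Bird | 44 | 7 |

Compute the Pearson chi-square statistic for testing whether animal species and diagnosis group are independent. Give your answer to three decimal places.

40.494

Row totals: 24, 34, 66, 51. Column totals: 103, 72. Grand total N = 175.
Expected counts (row total × column total / N):
  Dog, Healthy: 24×103/175 = 14.1257
  Dog, Ill: 24×72/175 = 9.8743
  Cat, Healthy: 34×103/175 = 20.0114
  Cat, Ill: 34×72/175 = 13.9886
  Rabbit, Healthy: 66×103/175 = 38.8457
  Rabbit, Ill: 66×72/175 = 27.1543
  Bird, Healthy: 51×103/175 = 30.0171
  Bird, Ill: 51×72/175 = 20.9829
Contributions (O − E)²/E:
  (16 − 14.1257)²/14.1257 = 0.2487
  (8 − 9.8743)²/9.8743 = 0.3558
  (6 − 20.0114)²/20.0114 = 9.8104
  (28 − 13.9886)²/13.9886 = 14.0342
  (37 − 38.8457)²/38.8457 = 0.0877
  (29 − 27.1543)²/27.1543 = 0.1255
  (44 − 30.0171)²/30.0171 = 6.5137
  (7 − 20.9829)²/20.9829 = 9.3181
χ² = 0.2487 + 0.3558 + 9.8104 + 14.0342 + 0.0877 + 0.1255 + 6.5137 + 9.3181 = 40.494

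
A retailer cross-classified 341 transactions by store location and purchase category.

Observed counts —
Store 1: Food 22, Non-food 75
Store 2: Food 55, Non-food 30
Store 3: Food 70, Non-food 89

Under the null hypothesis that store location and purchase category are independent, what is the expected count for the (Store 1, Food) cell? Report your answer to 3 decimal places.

Row total (Store 1) = 97; column total (Food) = 147; grand total N = 341.
Expected count = (row total × column total) / N = 97 × 147 / 341 = 41.815.

41.815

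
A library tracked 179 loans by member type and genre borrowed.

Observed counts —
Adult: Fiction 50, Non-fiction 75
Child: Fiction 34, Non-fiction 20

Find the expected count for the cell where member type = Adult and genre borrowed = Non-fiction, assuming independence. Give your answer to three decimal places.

66.341

Row total (Adult) = 125; column total (Non-fiction) = 95; grand total N = 179.
Expected count = (row total × column total) / N = 125 × 95 / 179 = 66.341.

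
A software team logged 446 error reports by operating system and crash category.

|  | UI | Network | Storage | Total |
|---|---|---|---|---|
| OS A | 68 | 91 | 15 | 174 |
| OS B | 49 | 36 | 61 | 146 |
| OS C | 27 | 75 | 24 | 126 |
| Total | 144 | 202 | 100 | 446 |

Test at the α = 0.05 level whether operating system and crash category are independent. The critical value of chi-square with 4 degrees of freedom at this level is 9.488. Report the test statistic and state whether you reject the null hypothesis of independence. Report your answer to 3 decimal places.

Grand total N = 446.
Expected counts (row total × column total / N):
  OS A, UI: 174×144/446 = 56.1794
  OS A, Network: 174×202/446 = 78.8072
  OS A, Storage: 174×100/446 = 39.0135
  OS B, UI: 146×144/446 = 47.1390
  OS B, Network: 146×202/446 = 66.1256
  OS B, Storage: 146×100/446 = 32.7354
  OS C, UI: 126×144/446 = 40.6816
  OS C, Network: 126×202/446 = 57.0673
  OS C, Storage: 126×100/446 = 28.2511
Contributions (O − E)²/E:
  (68 − 56.1794)²/56.1794 = 2.4871
  (91 − 78.8072)²/78.8072 = 1.8864
  (15 − 39.0135)²/39.0135 = 14.7807
  (49 − 47.1390)²/47.1390 = 0.0735
  (36 − 66.1256)²/66.1256 = 13.7247
  (61 − 32.7354)²/32.7354 = 24.4044
  (27 − 40.6816)²/40.6816 = 4.6012
  (75 − 57.0673)²/57.0673 = 5.6351
  (24 − 28.2511)²/28.2511 = 0.6397
χ² = 2.4871 + 1.8864 + 14.7807 + 0.0735 + 13.7247 + 24.4044 + 4.6012 + 5.6351 + 0.6397 = 68.233
df = (3−1)(3−1) = 4. Since 68.233 > 9.488, reject the null hypothesis of independence at α = 0.05.

68.233; reject H₀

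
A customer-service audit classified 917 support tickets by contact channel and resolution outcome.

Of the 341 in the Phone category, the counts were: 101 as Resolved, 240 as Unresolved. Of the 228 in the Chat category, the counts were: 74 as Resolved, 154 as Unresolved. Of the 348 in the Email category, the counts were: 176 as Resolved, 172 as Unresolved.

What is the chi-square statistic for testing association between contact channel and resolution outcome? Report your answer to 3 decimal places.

36.366

Row totals: 341, 228, 348. Column totals: 351, 566. Grand total N = 917.
Expected counts (row total × column total / N):
  Phone, Resolved: 341×351/917 = 130.5245
  Phone, Unresolved: 341×566/917 = 210.4755
  Chat, Resolved: 228×351/917 = 87.2715
  Chat, Unresolved: 228×566/917 = 140.7285
  Email, Resolved: 348×351/917 = 133.2039
  Email, Unresolved: 348×566/917 = 214.7961
Contributions (O − E)²/E:
  (101 − 130.5245)²/130.5245 = 6.6784
  (240 − 210.4755)²/210.4755 = 4.1416
  (74 − 87.2715)²/87.2715 = 2.0182
  (154 − 140.7285)²/140.7285 = 1.2516
  (176 − 133.2039)²/133.2039 = 13.7496
  (172 − 214.7961)²/214.7961 = 8.5267
χ² = 6.6784 + 4.1416 + 2.0182 + 1.2516 + 13.7496 + 8.5267 = 36.366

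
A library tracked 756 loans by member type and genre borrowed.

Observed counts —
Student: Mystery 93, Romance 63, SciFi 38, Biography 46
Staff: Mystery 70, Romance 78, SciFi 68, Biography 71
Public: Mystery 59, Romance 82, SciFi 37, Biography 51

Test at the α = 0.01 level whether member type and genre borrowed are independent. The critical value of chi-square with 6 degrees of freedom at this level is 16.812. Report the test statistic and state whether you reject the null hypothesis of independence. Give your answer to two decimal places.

Row totals: 240, 287, 229. Column totals: 222, 223, 143, 168. Grand total N = 756.
Expected counts (row total × column total / N):
  Student, Mystery: 240×222/756 = 70.476
  Student, Romance: 240×223/756 = 70.794
  Student, SciFi: 240×143/756 = 45.397
  Student, Biography: 240×168/756 = 53.333
  Staff, Mystery: 287×222/756 = 84.278
  Staff, Romance: 287×223/756 = 84.657
  Staff, SciFi: 287×143/756 = 54.287
  Staff, Biography: 287×168/756 = 63.778
  Public, Mystery: 229×222/756 = 67.246
  Public, Romance: 229×223/756 = 67.549
  Public, SciFi: 229×143/756 = 43.316
  Public, Biography: 229×168/756 = 50.889
Contributions (O − E)²/E:
  (93 − 70.476)²/70.476 = 7.1986
  (63 − 70.794)²/70.794 = 0.8581
  (38 − 45.397)²/45.397 = 1.2053
  (46 − 53.333)²/53.333 = 1.0082
  (70 − 84.278)²/84.278 = 2.4189
  (78 − 84.657)²/84.657 = 0.5235
  (68 − 54.287)²/54.287 = 3.4639
  (71 − 63.778)²/63.778 = 0.8178
  (59 − 67.246)²/67.246 = 1.0112
  (82 − 67.549)²/67.549 = 3.0916
  (37 − 43.316)²/43.316 = 0.9209
  (51 − 50.889)²/50.889 = 0.0002
χ² = 7.1986 + 0.8581 + 1.2053 + 1.0082 + 2.4189 + 0.5235 + 3.4639 + 0.8178 + 1.0112 + 3.0916 + 0.9209 + 0.0002 = 22.52
df = (3−1)(4−1) = 6. Since 22.52 > 16.812, reject the null hypothesis of independence at α = 0.01.

22.52; reject H₀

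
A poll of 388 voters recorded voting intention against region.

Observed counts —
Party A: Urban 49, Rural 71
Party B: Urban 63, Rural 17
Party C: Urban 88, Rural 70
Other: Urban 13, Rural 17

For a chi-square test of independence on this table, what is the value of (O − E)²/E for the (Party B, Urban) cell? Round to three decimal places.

Row total (Party B) = 80; column total (Urban) = 213; N = 388.
Expected count E = 80 × 213 / 388 = 43.9175.
Contribution = (O − E)²/E = (63 − 43.9175)² / 43.9175 = 8.291.

8.291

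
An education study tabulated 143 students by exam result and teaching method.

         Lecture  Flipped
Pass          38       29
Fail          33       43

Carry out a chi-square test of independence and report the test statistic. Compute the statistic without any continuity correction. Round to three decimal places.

Row totals: 67, 76. Column totals: 71, 72. Grand total N = 143.
Expected counts (row total × column total / N):
  Pass, Lecture: 67×71/143 = 33.2657
  Pass, Flipped: 67×72/143 = 33.7343
  Fail, Lecture: 76×71/143 = 37.7343
  Fail, Flipped: 76×72/143 = 38.2657
Contributions (O − E)²/E:
  (38 − 33.2657)²/33.2657 = 0.6738
  (29 − 33.7343)²/33.7343 = 0.6644
  (33 − 37.7343)²/37.7343 = 0.5940
  (43 − 38.2657)²/38.2657 = 0.5857
χ² = 0.6738 + 0.6644 + 0.5940 + 0.5857 = 2.518

2.518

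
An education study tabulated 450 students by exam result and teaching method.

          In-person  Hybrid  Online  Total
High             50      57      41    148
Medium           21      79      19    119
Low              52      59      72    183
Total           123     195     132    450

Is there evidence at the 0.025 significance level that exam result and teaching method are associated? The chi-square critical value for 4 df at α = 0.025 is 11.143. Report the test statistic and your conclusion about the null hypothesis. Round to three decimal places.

40.636; reject H₀

Grand total N = 450.
Expected counts (row total × column total / N):
  High, In-person: 148×123/450 = 40.4533
  High, Hybrid: 148×195/450 = 64.1333
  High, Online: 148×132/450 = 43.4133
  Medium, In-person: 119×123/450 = 32.5267
  Medium, Hybrid: 119×195/450 = 51.5667
  Medium, Online: 119×132/450 = 34.9067
  Low, In-person: 183×123/450 = 50.0200
  Low, Hybrid: 183×195/450 = 79.3000
  Low, Online: 183×132/450 = 53.6800
Contributions (O − E)²/E:
  (50 − 40.4533)²/40.4533 = 2.2530
  (57 − 64.1333)²/64.1333 = 0.7934
  (41 − 43.4133)²/43.4133 = 0.1342
  (21 − 32.5267)²/32.5267 = 4.0848
  (79 − 51.5667)²/51.5667 = 14.5944
  (19 − 34.9067)²/34.9067 = 7.2486
  (52 − 50.0200)²/50.0200 = 0.0784
  (59 − 79.3000)²/79.3000 = 5.1966
  (72 − 53.6800)²/53.6800 = 6.2523
χ² = 2.2530 + 0.7934 + 0.1342 + 4.0848 + 14.5944 + 7.2486 + 0.0784 + 5.1966 + 6.2523 = 40.636
df = (3−1)(3−1) = 4. Since 40.636 > 11.143, reject the null hypothesis of independence at α = 0.025.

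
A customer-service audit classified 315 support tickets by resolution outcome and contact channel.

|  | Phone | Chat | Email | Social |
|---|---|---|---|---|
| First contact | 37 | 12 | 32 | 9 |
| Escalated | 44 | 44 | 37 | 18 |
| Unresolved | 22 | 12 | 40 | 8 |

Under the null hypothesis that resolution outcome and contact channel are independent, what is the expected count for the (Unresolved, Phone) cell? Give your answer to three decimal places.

Row total (Unresolved) = 82; column total (Phone) = 103; grand total N = 315.
Expected count = (row total × column total) / N = 82 × 103 / 315 = 26.813.

26.813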